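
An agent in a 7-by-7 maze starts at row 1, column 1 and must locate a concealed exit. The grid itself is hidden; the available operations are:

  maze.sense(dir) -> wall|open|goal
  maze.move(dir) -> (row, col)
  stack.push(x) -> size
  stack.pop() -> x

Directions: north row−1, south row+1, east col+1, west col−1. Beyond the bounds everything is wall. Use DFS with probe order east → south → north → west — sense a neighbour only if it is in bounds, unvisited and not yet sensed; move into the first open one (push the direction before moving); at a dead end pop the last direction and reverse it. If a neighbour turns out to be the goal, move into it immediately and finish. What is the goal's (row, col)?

==> maze.sense(dir=east)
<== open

==> stack.push(x=east)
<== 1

==> maze.move(dir=east)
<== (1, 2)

==> maze.sense(dir=east)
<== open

==> stack.push(x=east)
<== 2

==> maze.move(dir=east)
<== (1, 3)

==> maze.sense(dir=east)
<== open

==> stack.push(x=east)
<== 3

==> maze.move(dir=east)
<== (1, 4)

==> maze.sense(dir=east)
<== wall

==> maze.sense(dir=south)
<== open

==> stack.push(x=south)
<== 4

==> maze.move(dir=south)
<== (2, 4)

==> maze.sense(dir=east)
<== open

==> stack.push(x=east)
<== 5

==> maze.move(dir=east)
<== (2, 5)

==> maze.sense(dir=east)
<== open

==> stack.push(x=east)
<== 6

==> maze.move(dir=east)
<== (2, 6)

==> maze.sense(dir=south)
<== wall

==> maze.sense(dir=north)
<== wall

==> stack.pop()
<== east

==> maze.move(dir=west)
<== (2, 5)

==> maze.sense(dir=south)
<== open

==> stack.push(x=south)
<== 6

==> maze.move(dir=south)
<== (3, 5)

==> maze.sense(dir=south)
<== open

==> stack.push(x=south)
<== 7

==> maze.move(dir=south)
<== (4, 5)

==> maze.sense(dir=east)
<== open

==> stack.push(x=east)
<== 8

==> maze.move(dir=east)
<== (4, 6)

==> maze.sense(dir=south)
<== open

==> stack.push(x=south)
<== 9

==> maze.move(dir=south)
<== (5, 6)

==> maze.sense(dir=south)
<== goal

==> maze.move(dir=south)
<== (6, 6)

Answer: (6, 6)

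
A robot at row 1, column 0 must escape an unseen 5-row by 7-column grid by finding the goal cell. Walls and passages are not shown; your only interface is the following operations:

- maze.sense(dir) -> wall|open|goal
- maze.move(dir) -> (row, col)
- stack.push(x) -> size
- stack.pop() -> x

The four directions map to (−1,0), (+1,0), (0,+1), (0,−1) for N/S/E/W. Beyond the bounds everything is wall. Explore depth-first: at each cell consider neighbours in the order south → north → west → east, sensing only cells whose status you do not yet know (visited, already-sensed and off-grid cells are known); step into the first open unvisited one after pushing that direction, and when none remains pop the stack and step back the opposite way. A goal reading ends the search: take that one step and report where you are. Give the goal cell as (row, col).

-> maze.sense(dir→south)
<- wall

-> maze.sense(dir→north)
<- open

-> stack.push(x→north)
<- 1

-> maze.move(dir→north)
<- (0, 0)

-> maze.sense(dir→east)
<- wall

-> stack.pop()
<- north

-> maze.move(dir→south)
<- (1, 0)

-> maze.sense(dir→east)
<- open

-> stack.push(x→east)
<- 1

-> maze.move(dir→east)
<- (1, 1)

-> maze.sense(dir→south)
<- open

-> stack.push(x→south)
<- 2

-> maze.move(dir→south)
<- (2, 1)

-> maze.sense(dir→south)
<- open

-> stack.push(x→south)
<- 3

-> maze.move(dir→south)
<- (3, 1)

-> maze.sense(dir→south)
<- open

-> stack.push(x→south)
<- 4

-> maze.move(dir→south)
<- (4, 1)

-> maze.sense(dir→west)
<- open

-> stack.push(x→west)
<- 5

-> maze.move(dir→west)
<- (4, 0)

-> maze.sense(dir→north)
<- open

-> stack.push(x→north)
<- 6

-> maze.move(dir→north)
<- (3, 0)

-> stack.pop()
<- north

-> maze.move(dir→south)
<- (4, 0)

-> stack.pop()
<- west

-> maze.move(dir→east)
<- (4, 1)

-> maze.sense(dir→east)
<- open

-> stack.push(x→east)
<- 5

-> maze.move(dir→east)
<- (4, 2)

-> maze.sense(dir→north)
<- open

-> stack.push(x→north)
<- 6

-> maze.move(dir→north)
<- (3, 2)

-> maze.sense(dir→north)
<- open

-> stack.push(x→north)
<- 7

-> maze.move(dir→north)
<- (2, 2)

-> maze.sense(dir→north)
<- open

-> stack.push(x→north)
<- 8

-> maze.move(dir→north)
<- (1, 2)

-> maze.sense(dir→north)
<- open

-> stack.push(x→north)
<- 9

-> maze.move(dir→north)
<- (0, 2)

-> maze.sense(dir→east)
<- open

-> stack.push(x→east)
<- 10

-> maze.move(dir→east)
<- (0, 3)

-> maze.sense(dir→south)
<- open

-> stack.push(x→south)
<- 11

-> maze.move(dir→south)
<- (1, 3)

-> maze.sense(dir→south)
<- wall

-> maze.sense(dir→east)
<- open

-> stack.push(x→east)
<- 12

-> maze.move(dir→east)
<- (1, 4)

-> maze.sense(dir→south)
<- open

-> stack.push(x→south)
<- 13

-> maze.move(dir→south)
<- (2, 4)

-> maze.sense(dir→south)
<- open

-> stack.push(x→south)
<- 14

-> maze.move(dir→south)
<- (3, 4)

-> maze.sense(dir→south)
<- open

-> stack.push(x→south)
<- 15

-> maze.move(dir→south)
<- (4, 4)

-> maze.sense(dir→west)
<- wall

-> maze.sense(dir→east)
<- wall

-> stack.pop()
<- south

-> maze.move(dir→north)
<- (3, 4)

-> maze.sense(dir→west)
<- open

-> stack.push(x→west)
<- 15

-> maze.move(dir→west)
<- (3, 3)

-> stack.pop()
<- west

-> maze.move(dir→east)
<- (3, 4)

-> maze.sense(dir→east)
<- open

-> stack.push(x→east)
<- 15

-> maze.move(dir→east)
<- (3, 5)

-> maze.sense(dir→north)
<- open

-> stack.push(x→north)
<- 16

-> maze.move(dir→north)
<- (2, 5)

-> maze.sense(dir→north)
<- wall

-> maze.sense(dir→east)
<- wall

-> stack.pop()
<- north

-> maze.move(dir→south)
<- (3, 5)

-> maze.sense(dir→east)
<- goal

-> maze.move(dir→east)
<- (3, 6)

Answer: (3, 6)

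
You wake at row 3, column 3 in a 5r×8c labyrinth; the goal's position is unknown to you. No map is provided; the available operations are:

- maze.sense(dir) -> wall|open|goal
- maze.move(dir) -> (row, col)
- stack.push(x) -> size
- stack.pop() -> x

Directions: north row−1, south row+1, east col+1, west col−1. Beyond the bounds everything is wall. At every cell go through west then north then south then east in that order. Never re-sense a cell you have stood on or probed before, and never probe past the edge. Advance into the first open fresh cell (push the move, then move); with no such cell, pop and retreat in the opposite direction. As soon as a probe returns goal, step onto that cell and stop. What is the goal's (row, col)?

Step: maze.sense[dir→west]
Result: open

Step: stack.push[x→west]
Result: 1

Step: maze.move[dir→west]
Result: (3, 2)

Step: maze.sense[dir→west]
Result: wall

Step: maze.sense[dir→north]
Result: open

Step: stack.push[x→north]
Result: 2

Step: maze.move[dir→north]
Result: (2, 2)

Step: maze.sense[dir→west]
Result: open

Step: stack.push[x→west]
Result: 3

Step: maze.move[dir→west]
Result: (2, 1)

Step: maze.sense[dir→west]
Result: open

Step: stack.push[x→west]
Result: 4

Step: maze.move[dir→west]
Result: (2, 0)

Step: maze.sense[dir→north]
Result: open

Step: stack.push[x→north]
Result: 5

Step: maze.move[dir→north]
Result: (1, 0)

Step: maze.sense[dir→north]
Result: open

Step: stack.push[x→north]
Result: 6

Step: maze.move[dir→north]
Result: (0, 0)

Step: maze.sense[dir→east]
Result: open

Step: stack.push[x→east]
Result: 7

Step: maze.move[dir→east]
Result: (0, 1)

Step: maze.sense[dir→south]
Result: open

Step: stack.push[x→south]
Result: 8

Step: maze.move[dir→south]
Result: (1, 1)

Step: maze.sense[dir→east]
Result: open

Step: stack.push[x→east]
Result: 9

Step: maze.move[dir→east]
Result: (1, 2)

Step: maze.sense[dir→north]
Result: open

Step: stack.push[x→north]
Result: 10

Step: maze.move[dir→north]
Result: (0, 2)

Step: maze.sense[dir→east]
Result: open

Step: stack.push[x→east]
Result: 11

Step: maze.move[dir→east]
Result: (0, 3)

Step: maze.sense[dir→south]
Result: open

Step: stack.push[x→south]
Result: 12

Step: maze.move[dir→south]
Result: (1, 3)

Step: maze.sense[dir→south]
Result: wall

Step: maze.sense[dir→east]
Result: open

Step: stack.push[x→east]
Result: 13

Step: maze.move[dir→east]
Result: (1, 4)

Step: maze.sense[dir→north]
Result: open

Step: stack.push[x→north]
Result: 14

Step: maze.move[dir→north]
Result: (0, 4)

Step: maze.sense[dir→east]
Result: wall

Step: stack.pop[]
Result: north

Step: maze.move[dir→south]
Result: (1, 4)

Step: maze.sense[dir→south]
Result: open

Step: stack.push[x→south]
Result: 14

Step: maze.move[dir→south]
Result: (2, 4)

Step: maze.sense[dir→south]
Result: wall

Step: maze.sense[dir→east]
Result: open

Step: stack.push[x→east]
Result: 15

Step: maze.move[dir→east]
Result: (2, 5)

Step: maze.sense[dir→north]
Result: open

Step: stack.push[x→north]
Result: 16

Step: maze.move[dir→north]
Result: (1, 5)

Step: maze.sense[dir→east]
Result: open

Step: stack.push[x→east]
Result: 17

Step: maze.move[dir→east]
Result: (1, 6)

Step: maze.sense[dir→north]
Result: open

Step: stack.push[x→north]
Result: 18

Step: maze.move[dir→north]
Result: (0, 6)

Step: maze.sense[dir→east]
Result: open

Step: stack.push[x→east]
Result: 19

Step: maze.move[dir→east]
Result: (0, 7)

Step: maze.sense[dir→south]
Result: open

Step: stack.push[x→south]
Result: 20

Step: maze.move[dir→south]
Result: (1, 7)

Step: maze.sense[dir→south]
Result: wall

Step: stack.pop[]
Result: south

Step: maze.move[dir→north]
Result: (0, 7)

Step: stack.pop[]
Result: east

Step: maze.move[dir→west]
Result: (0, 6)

Step: stack.pop[]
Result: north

Step: maze.move[dir→south]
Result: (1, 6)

Step: maze.sense[dir→south]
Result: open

Step: stack.push[x→south]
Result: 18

Step: maze.move[dir→south]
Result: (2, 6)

Step: maze.sense[dir→south]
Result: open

Step: stack.push[x→south]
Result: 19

Step: maze.move[dir→south]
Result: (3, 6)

Step: maze.sense[dir→west]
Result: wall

Step: maze.sense[dir→south]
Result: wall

Step: maze.sense[dir→east]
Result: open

Step: stack.push[x→east]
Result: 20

Step: maze.move[dir→east]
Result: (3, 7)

Step: maze.sense[dir→south]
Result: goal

Step: maze.move[dir→south]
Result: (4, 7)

Answer: (4, 7)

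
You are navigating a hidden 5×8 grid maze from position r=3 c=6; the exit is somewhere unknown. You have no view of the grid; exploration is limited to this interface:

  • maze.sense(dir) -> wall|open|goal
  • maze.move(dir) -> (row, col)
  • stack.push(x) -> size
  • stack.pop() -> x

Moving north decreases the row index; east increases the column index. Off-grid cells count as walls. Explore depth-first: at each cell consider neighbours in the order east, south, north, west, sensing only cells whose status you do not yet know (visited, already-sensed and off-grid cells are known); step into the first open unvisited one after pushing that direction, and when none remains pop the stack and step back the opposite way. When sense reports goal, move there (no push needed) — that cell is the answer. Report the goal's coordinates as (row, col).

I use maze.sense with dir→east, giving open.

I run stack.push with x→east, and see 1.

Calling maze.move with dir→east, → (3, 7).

Using maze.sense with dir→south, and see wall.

I run maze.sense with dir→north, giving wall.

I try stack.pop(), — result: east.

Then maze.move with dir→west, and see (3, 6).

Using maze.sense with dir→south, and get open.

I try stack.push with x→south, and observe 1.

Using maze.move with dir→south, and get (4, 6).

Calling maze.sense with dir→west, and see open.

I call stack.push with x→west, which returns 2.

I try maze.move with dir→west, which returns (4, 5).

Using maze.sense with dir→north, — result: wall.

Next I call maze.sense with dir→west, : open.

I run stack.push with x→west, yielding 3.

Invoking maze.move with dir→west, giving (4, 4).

Next I call maze.sense with dir→north, and observe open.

I invoke stack.push with x→north, giving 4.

I use maze.move with dir→north, giving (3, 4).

I call maze.sense with dir→north, and see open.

I try stack.push with x→north, → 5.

I run maze.move with dir→north, and observe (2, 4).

Then maze.sense with dir→east, and get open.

Using stack.push with x→east, : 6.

Calling maze.move with dir→east, and observe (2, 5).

I invoke maze.sense with dir→east, and see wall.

I run maze.sense with dir→north, which returns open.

Calling stack.push with x→north, → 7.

I use maze.move with dir→north, which returns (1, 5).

Using maze.sense with dir→east, — result: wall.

Now I run maze.sense with dir→north, giving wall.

Next I call maze.sense with dir→west, yielding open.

I call stack.push with x→west, and see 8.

I call maze.move with dir→west, giving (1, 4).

Next I call maze.sense with dir→north, and observe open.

Then stack.push with x→north, and see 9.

Then maze.move with dir→north, and get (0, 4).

Using maze.sense with dir→west, and get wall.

Invoking stack.pop, yielding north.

Then maze.move with dir→south, : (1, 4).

Next I call maze.sense with dir→west, — result: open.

I run stack.push with x→west, yielding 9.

Now I run maze.move with dir→west, : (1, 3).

I call maze.sense with dir→south, which returns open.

Invoking stack.push with x→south, and see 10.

Using maze.move with dir→south, which returns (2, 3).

Then maze.sense with dir→south, yielding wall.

Calling maze.sense with dir→west, and get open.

I run stack.push with x→west, which returns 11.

I invoke maze.move with dir→west, → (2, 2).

Invoking maze.sense with dir→south, : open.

I use stack.push with x→south, — result: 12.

I invoke maze.move with dir→south, giving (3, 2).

I call maze.sense with dir→south, — result: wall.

I try maze.sense with dir→west, and observe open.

I run stack.push with x→west, and get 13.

Calling maze.move with dir→west, and get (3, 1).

Then maze.sense with dir→south, and see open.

Then stack.push with x→south, which returns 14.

Using maze.move with dir→south, — result: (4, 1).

I use maze.sense with dir→west, giving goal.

Then maze.move with dir→west, yielding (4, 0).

Answer: (4, 0)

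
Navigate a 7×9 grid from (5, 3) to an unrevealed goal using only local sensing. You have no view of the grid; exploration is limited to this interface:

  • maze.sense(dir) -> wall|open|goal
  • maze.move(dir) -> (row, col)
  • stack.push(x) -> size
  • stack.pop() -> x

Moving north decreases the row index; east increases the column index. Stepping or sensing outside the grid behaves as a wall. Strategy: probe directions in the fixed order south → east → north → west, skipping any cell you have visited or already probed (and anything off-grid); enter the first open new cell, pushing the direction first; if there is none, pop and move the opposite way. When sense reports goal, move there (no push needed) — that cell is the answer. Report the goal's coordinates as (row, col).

>> maze.sense(south)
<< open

>> stack.push(south)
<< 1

>> maze.move(south)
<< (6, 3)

>> maze.sense(east)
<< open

>> stack.push(east)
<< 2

>> maze.move(east)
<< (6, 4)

>> maze.sense(east)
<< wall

>> maze.sense(north)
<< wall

>> stack.pop()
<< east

>> maze.move(west)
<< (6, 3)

>> maze.sense(west)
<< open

>> stack.push(west)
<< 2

>> maze.move(west)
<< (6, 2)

>> maze.sense(north)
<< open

>> stack.push(north)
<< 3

>> maze.move(north)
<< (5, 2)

>> maze.sense(north)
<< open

>> stack.push(north)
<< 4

>> maze.move(north)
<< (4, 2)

>> maze.sense(east)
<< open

>> stack.push(east)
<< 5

>> maze.move(east)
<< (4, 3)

>> maze.sense(east)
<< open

>> stack.push(east)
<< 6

>> maze.move(east)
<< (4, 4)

>> maze.sense(east)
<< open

>> stack.push(east)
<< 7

>> maze.move(east)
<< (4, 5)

>> maze.sense(south)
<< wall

>> maze.sense(east)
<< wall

>> maze.sense(north)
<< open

>> stack.push(north)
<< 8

>> maze.move(north)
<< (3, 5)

>> maze.sense(east)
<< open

>> stack.push(east)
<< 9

>> maze.move(east)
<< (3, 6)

>> maze.sense(east)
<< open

>> stack.push(east)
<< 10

>> maze.move(east)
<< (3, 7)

>> maze.sense(south)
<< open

>> stack.push(south)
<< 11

>> maze.move(south)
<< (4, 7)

>> maze.sense(south)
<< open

>> stack.push(south)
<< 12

>> maze.move(south)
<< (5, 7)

>> maze.sense(south)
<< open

>> stack.push(south)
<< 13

>> maze.move(south)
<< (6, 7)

>> maze.sense(east)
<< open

>> stack.push(east)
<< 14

>> maze.move(east)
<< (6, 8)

>> maze.sense(north)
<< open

>> stack.push(north)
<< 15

>> maze.move(north)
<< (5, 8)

>> maze.sense(north)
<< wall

>> stack.pop()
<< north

>> maze.move(south)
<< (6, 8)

>> stack.pop()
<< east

>> maze.move(west)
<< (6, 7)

>> maze.sense(west)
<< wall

>> stack.pop()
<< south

>> maze.move(north)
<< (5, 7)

>> maze.sense(west)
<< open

>> stack.push(west)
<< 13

>> maze.move(west)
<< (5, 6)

>> stack.pop()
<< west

>> maze.move(east)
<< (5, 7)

>> stack.pop()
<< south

>> maze.move(north)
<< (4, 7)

>> stack.pop()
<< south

>> maze.move(north)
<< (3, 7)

>> maze.sense(east)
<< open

>> stack.push(east)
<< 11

>> maze.move(east)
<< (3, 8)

>> maze.sense(north)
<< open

>> stack.push(north)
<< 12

>> maze.move(north)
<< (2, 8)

>> maze.sense(north)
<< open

>> stack.push(north)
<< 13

>> maze.move(north)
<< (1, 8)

>> maze.sense(north)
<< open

>> stack.push(north)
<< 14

>> maze.move(north)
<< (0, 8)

>> maze.sense(west)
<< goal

>> maze.move(west)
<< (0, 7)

Answer: (0, 7)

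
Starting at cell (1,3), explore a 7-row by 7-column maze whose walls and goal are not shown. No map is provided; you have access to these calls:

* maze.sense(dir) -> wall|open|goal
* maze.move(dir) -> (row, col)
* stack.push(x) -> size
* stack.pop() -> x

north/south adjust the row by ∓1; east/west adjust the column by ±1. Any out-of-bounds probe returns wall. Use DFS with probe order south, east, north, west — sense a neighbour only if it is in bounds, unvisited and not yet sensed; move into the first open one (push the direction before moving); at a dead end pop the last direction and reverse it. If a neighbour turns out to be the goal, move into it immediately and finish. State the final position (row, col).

> sense dir→south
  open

> push x→south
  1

> move dir→south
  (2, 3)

> sense dir→south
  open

> push x→south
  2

> move dir→south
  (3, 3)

> sense dir→south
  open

> push x→south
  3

> move dir→south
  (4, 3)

> sense dir→south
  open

> push x→south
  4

> move dir→south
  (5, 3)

> sense dir→south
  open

> push x→south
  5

> move dir→south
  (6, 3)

> sense dir→east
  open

> push x→east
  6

> move dir→east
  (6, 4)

> sense dir→east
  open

> push x→east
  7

> move dir→east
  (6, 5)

> sense dir→east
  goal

> move dir→east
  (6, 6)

Answer: (6, 6)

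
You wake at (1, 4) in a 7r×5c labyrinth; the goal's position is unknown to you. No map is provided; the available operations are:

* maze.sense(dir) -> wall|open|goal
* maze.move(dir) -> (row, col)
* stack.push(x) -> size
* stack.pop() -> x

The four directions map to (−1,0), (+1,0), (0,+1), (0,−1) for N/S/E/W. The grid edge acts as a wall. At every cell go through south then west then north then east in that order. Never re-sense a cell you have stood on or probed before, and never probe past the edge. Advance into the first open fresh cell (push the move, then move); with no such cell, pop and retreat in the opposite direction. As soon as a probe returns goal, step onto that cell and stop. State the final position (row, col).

;; 1. maze.sense(dir→south) == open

;; 2. stack.push(x→south) == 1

;; 3. maze.move(dir→south) == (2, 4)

;; 4. maze.sense(dir→south) == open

;; 5. stack.push(x→south) == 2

;; 6. maze.move(dir→south) == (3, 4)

;; 7. maze.sense(dir→south) == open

;; 8. stack.push(x→south) == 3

;; 9. maze.move(dir→south) == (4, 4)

;; 10. maze.sense(dir→south) == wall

;; 11. maze.sense(dir→west) == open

;; 12. stack.push(x→west) == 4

;; 13. maze.move(dir→west) == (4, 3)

;; 14. maze.sense(dir→south) == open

;; 15. stack.push(x→south) == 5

;; 16. maze.move(dir→south) == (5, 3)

;; 17. maze.sense(dir→south) == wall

;; 18. maze.sense(dir→west) == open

;; 19. stack.push(x→west) == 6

;; 20. maze.move(dir→west) == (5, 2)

;; 21. maze.sense(dir→south) == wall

;; 22. maze.sense(dir→west) == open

;; 23. stack.push(x→west) == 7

;; 24. maze.move(dir→west) == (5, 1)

;; 25. maze.sense(dir→south) == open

;; 26. stack.push(x→south) == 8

;; 27. maze.move(dir→south) == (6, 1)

;; 28. maze.sense(dir→west) == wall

;; 29. stack.pop() == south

;; 30. maze.move(dir→north) == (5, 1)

;; 31. maze.sense(dir→west) == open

;; 32. stack.push(x→west) == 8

;; 33. maze.move(dir→west) == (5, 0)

;; 34. maze.sense(dir→north) == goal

;; 35. maze.move(dir→north) == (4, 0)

Answer: (4, 0)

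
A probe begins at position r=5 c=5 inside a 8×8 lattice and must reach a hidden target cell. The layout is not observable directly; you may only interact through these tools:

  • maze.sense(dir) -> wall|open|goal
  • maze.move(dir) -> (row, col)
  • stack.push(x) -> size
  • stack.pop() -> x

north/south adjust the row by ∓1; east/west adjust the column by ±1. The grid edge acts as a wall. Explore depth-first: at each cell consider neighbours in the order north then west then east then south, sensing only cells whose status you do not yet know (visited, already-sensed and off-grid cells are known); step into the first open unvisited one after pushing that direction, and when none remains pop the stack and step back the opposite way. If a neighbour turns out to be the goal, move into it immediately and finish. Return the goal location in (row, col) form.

CALL maze.sense[dir: north]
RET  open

CALL stack.push[x: north]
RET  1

CALL maze.move[dir: north]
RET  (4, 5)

CALL maze.sense[dir: north]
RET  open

CALL stack.push[x: north]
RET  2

CALL maze.move[dir: north]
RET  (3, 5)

CALL maze.sense[dir: north]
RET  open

CALL stack.push[x: north]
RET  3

CALL maze.move[dir: north]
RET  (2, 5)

CALL maze.sense[dir: north]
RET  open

CALL stack.push[x: north]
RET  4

CALL maze.move[dir: north]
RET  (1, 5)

CALL maze.sense[dir: north]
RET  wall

CALL maze.sense[dir: west]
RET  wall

CALL maze.sense[dir: east]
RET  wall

CALL stack.pop[]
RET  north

CALL maze.move[dir: south]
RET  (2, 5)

CALL maze.sense[dir: west]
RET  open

CALL stack.push[x: west]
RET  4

CALL maze.move[dir: west]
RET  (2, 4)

CALL maze.sense[dir: west]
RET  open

CALL stack.push[x: west]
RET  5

CALL maze.move[dir: west]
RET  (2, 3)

CALL maze.sense[dir: north]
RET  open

CALL stack.push[x: north]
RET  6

CALL maze.move[dir: north]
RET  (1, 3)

CALL maze.sense[dir: north]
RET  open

CALL stack.push[x: north]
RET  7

CALL maze.move[dir: north]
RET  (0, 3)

CALL maze.sense[dir: west]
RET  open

CALL stack.push[x: west]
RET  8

CALL maze.move[dir: west]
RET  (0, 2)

CALL maze.sense[dir: west]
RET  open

CALL stack.push[x: west]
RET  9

CALL maze.move[dir: west]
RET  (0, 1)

CALL maze.sense[dir: west]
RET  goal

CALL maze.move[dir: west]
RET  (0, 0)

Answer: (0, 0)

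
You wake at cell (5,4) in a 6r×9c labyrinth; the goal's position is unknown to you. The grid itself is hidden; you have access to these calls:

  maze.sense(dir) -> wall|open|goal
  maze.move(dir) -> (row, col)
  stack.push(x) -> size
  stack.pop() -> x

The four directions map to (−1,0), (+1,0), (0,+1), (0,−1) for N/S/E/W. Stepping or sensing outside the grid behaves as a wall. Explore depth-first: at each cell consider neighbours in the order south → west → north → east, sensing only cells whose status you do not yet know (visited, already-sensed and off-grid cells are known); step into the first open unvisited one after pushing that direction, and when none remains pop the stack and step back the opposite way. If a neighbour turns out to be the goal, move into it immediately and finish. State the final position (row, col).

$ sense dir→west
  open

$ push x→west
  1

$ move dir→west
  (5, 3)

$ sense dir→west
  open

$ push x→west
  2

$ move dir→west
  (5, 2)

$ sense dir→west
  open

$ push x→west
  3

$ move dir→west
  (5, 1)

$ sense dir→west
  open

$ push x→west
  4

$ move dir→west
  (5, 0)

$ sense dir→north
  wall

$ pop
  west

$ move dir→east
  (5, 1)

$ sense dir→north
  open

$ push x→north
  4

$ move dir→north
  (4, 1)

$ sense dir→north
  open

$ push x→north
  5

$ move dir→north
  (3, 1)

$ sense dir→west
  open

$ push x→west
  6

$ move dir→west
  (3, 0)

$ sense dir→north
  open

$ push x→north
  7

$ move dir→north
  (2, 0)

$ sense dir→north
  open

$ push x→north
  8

$ move dir→north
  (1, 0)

$ sense dir→north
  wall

$ sense dir→east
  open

$ push x→east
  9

$ move dir→east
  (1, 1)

$ sense dir→south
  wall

$ sense dir→north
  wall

$ sense dir→east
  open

$ push x→east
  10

$ move dir→east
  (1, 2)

$ sense dir→south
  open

$ push x→south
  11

$ move dir→south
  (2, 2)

$ sense dir→south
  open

$ push x→south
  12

$ move dir→south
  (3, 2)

$ sense dir→south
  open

$ push x→south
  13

$ move dir→south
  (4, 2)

$ sense dir→east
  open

$ push x→east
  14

$ move dir→east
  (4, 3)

$ sense dir→north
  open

$ push x→north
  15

$ move dir→north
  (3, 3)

$ sense dir→north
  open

$ push x→north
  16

$ move dir→north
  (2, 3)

$ sense dir→north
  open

$ push x→north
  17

$ move dir→north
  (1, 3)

$ sense dir→north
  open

$ push x→north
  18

$ move dir→north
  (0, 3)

$ sense dir→west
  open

$ push x→west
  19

$ move dir→west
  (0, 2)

$ pop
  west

$ move dir→east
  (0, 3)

$ sense dir→east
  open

$ push x→east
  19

$ move dir→east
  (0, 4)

$ sense dir→south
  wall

$ sense dir→east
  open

$ push x→east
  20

$ move dir→east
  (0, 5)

$ sense dir→south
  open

$ push x→south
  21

$ move dir→south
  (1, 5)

$ sense dir→south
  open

$ push x→south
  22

$ move dir→south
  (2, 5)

$ sense dir→south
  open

$ push x→south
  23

$ move dir→south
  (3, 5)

$ sense dir→south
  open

$ push x→south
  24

$ move dir→south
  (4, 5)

$ sense dir→south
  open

$ push x→south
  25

$ move dir→south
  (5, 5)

$ sense dir→east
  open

$ push x→east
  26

$ move dir→east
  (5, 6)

$ sense dir→north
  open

$ push x→north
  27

$ move dir→north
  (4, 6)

$ sense dir→north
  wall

$ sense dir→east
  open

$ push x→east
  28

$ move dir→east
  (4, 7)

$ sense dir→south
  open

$ push x→south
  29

$ move dir→south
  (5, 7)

$ sense dir→east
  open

$ push x→east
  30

$ move dir→east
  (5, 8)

$ sense dir→north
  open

$ push x→north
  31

$ move dir→north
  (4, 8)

$ sense dir→north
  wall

$ pop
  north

$ move dir→south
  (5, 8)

$ pop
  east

$ move dir→west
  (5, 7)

$ pop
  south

$ move dir→north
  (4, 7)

$ sense dir→north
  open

$ push x→north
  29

$ move dir→north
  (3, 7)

$ sense dir→north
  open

$ push x→north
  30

$ move dir→north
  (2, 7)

$ sense dir→west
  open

$ push x→west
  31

$ move dir→west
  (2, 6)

$ sense dir→north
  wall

$ pop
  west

$ move dir→east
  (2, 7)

$ sense dir→north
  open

$ push x→north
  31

$ move dir→north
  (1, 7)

$ sense dir→north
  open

$ push x→north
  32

$ move dir→north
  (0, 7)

$ sense dir→west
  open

$ push x→west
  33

$ move dir→west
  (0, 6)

$ pop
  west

$ move dir→east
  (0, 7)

$ sense dir→east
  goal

$ move dir→east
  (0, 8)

Answer: (0, 8)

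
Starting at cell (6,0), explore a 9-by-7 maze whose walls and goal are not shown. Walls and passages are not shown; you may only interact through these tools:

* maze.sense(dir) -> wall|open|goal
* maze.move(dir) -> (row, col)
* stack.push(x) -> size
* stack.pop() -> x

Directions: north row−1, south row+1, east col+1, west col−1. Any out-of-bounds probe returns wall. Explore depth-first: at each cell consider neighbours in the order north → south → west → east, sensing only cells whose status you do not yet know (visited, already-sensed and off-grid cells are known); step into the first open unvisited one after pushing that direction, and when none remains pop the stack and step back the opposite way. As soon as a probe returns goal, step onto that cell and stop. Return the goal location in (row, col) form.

==> sense(dir: north)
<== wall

==> sense(dir: south)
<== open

==> push(x: south)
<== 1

==> move(dir: south)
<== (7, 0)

==> sense(dir: south)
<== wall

==> sense(dir: east)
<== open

==> push(x: east)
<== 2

==> move(dir: east)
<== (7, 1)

==> sense(dir: north)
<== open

==> push(x: north)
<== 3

==> move(dir: north)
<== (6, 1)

==> sense(dir: north)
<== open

==> push(x: north)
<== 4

==> move(dir: north)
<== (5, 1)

==> sense(dir: north)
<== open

==> push(x: north)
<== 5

==> move(dir: north)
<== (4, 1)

==> sense(dir: north)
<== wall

==> sense(dir: west)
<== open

==> push(x: west)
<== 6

==> move(dir: west)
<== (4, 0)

==> sense(dir: north)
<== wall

==> pop()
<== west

==> move(dir: east)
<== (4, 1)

==> sense(dir: east)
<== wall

==> pop()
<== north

==> move(dir: south)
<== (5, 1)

==> sense(dir: east)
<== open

==> push(x: east)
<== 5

==> move(dir: east)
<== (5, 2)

==> sense(dir: south)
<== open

==> push(x: south)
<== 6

==> move(dir: south)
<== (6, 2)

==> sense(dir: south)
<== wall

==> sense(dir: east)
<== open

==> push(x: east)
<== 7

==> move(dir: east)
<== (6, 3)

==> sense(dir: north)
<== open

==> push(x: north)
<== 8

==> move(dir: north)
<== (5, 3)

==> sense(dir: north)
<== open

==> push(x: north)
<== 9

==> move(dir: north)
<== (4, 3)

==> sense(dir: north)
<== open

==> push(x: north)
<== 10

==> move(dir: north)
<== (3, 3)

==> sense(dir: north)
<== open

==> push(x: north)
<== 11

==> move(dir: north)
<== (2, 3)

==> sense(dir: north)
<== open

==> push(x: north)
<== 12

==> move(dir: north)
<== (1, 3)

==> sense(dir: north)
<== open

==> push(x: north)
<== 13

==> move(dir: north)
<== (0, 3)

==> sense(dir: west)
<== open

==> push(x: west)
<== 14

==> move(dir: west)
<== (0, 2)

==> sense(dir: south)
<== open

==> push(x: south)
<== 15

==> move(dir: south)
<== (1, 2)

==> sense(dir: south)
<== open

==> push(x: south)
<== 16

==> move(dir: south)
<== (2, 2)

==> sense(dir: south)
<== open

==> push(x: south)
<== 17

==> move(dir: south)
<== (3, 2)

==> pop()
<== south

==> move(dir: north)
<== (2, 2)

==> sense(dir: west)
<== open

==> push(x: west)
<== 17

==> move(dir: west)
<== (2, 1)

==> sense(dir: north)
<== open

==> push(x: north)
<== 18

==> move(dir: north)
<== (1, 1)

==> sense(dir: north)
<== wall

==> sense(dir: west)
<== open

==> push(x: west)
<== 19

==> move(dir: west)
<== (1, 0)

==> sense(dir: north)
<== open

==> push(x: north)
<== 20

==> move(dir: north)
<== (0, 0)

==> pop()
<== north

==> move(dir: south)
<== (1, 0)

==> sense(dir: south)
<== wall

==> pop()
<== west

==> move(dir: east)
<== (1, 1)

==> pop()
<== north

==> move(dir: south)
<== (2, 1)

==> pop()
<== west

==> move(dir: east)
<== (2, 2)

==> pop()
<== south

==> move(dir: north)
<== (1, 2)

==> pop()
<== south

==> move(dir: north)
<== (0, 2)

==> pop()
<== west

==> move(dir: east)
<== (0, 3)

==> sense(dir: east)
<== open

==> push(x: east)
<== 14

==> move(dir: east)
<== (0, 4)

==> sense(dir: south)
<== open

==> push(x: south)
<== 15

==> move(dir: south)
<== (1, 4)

==> sense(dir: south)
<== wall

==> sense(dir: east)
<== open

==> push(x: east)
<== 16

==> move(dir: east)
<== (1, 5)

==> sense(dir: north)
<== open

==> push(x: north)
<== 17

==> move(dir: north)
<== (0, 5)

==> sense(dir: east)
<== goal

==> move(dir: east)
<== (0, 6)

Answer: (0, 6)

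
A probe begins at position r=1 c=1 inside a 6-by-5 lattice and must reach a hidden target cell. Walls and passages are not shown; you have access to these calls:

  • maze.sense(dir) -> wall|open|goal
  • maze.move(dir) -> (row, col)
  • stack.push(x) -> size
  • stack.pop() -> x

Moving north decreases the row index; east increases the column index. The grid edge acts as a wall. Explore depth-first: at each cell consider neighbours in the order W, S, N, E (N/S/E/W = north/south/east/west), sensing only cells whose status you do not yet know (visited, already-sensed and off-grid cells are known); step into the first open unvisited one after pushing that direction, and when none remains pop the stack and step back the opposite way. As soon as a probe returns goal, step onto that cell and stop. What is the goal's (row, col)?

Using maze.sense with dir: west, → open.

I run stack.push with x: west, yielding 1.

I invoke maze.move with dir: west, giving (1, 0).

Then maze.sense with dir: south, and get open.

Calling stack.push with x: south, : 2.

I run maze.move with dir: south, and get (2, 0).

Next I call maze.sense with dir: south, : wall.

Using maze.sense with dir: east, — result: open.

Now I run stack.push with x: east, giving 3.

Invoking maze.move with dir: east, → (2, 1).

Invoking maze.sense with dir: south, → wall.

Using maze.sense with dir: east, : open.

Invoking stack.push with x: east, : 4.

Next I call maze.move with dir: east, and see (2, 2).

Invoking maze.sense with dir: south, giving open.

Now I run stack.push with x: south, and observe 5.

I invoke maze.move with dir: south, and observe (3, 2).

I run maze.sense with dir: south, and observe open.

I call stack.push with x: south, which returns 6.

I invoke maze.move with dir: south, and see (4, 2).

Using maze.sense with dir: west, yielding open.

I use stack.push with x: west, giving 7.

Now I run maze.move with dir: west, → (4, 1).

Using maze.sense with dir: west, giving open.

Then stack.push with x: west, and see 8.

I invoke maze.move with dir: west, yielding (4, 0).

I try maze.sense with dir: south, and observe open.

I call stack.push with x: south, and get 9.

Now I run maze.move with dir: south, → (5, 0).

Calling maze.sense with dir: east, : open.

I run stack.push with x: east, and see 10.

Calling maze.move with dir: east, and get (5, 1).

Calling maze.sense with dir: east, and see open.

I run stack.push with x: east, and get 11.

Using maze.move with dir: east, and see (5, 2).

Using maze.sense with dir: east, → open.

I invoke stack.push with x: east, and get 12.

Using maze.move with dir: east, : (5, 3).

Then maze.sense with dir: north, — result: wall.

I call maze.sense with dir: east, and get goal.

I try maze.move with dir: east, and observe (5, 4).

Answer: (5, 4)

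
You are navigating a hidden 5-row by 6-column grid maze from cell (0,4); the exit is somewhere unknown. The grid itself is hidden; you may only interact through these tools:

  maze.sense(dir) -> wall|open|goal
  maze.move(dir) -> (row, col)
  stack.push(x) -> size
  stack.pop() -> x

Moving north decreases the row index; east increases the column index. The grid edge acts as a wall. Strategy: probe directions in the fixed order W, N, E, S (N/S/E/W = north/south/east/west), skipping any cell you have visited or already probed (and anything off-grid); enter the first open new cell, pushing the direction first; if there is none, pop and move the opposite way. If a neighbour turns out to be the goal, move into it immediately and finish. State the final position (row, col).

Using maze.sense with dir→west, yielding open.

I try stack.push with x→west, : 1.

I use maze.move with dir→west, which returns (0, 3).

I run maze.sense with dir→west, yielding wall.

Then maze.sense with dir→south, yielding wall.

I run stack.pop, and get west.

Now I run maze.move with dir→east, — result: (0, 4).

Then maze.sense with dir→east, and get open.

Invoking stack.push with x→east, giving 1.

I invoke maze.move with dir→east, : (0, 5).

I use maze.sense with dir→south, and observe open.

Now I run stack.push with x→south, — result: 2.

I try maze.move with dir→south, — result: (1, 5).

Next I call maze.sense with dir→west, and observe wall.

Now I run maze.sense with dir→south, → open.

I try stack.push with x→south, giving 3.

I use maze.move with dir→south, and observe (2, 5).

Calling maze.sense with dir→west, — result: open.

Using stack.push with x→west, which returns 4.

Now I run maze.move with dir→west, → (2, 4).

I run maze.sense with dir→west, → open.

Now I run stack.push with x→west, : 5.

Calling maze.move with dir→west, and get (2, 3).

I use maze.sense with dir→west, — result: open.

I use stack.push with x→west, and get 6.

Using maze.move with dir→west, giving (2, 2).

Invoking maze.sense with dir→west, and observe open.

Then stack.push with x→west, yielding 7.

Calling maze.move with dir→west, yielding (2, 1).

Invoking maze.sense with dir→west, and get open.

Now I run stack.push with x→west, — result: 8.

Using maze.move with dir→west, yielding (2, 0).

Calling maze.sense with dir→north, — result: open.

I invoke stack.push with x→north, — result: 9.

I invoke maze.move with dir→north, : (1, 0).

I call maze.sense with dir→north, and get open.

Then stack.push with x→north, → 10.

I invoke maze.move with dir→north, and observe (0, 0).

Next I call maze.sense with dir→east, giving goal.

Invoking maze.move with dir→east, : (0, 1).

Answer: (0, 1)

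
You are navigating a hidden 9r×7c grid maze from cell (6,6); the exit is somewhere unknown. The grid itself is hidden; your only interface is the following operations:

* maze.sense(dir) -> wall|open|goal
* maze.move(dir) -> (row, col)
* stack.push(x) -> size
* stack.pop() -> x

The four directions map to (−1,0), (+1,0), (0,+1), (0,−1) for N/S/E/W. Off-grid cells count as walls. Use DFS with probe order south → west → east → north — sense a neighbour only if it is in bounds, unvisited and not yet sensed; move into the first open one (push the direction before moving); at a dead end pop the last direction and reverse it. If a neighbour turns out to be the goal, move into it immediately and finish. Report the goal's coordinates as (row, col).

→ sense(dir='south')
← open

→ push(x='south')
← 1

→ move(dir='south')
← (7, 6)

→ sense(dir='south')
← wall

→ sense(dir='west')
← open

→ push(x='west')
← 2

→ move(dir='west')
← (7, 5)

→ sense(dir='south')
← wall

→ sense(dir='west')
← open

→ push(x='west')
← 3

→ move(dir='west')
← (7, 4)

→ sense(dir='south')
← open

→ push(x='south')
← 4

→ move(dir='south')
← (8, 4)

→ sense(dir='west')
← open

→ push(x='west')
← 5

→ move(dir='west')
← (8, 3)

→ sense(dir='west')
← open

→ push(x='west')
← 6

→ move(dir='west')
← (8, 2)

→ sense(dir='west')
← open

→ push(x='west')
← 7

→ move(dir='west')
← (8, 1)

→ sense(dir='west')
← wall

→ sense(dir='north')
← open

→ push(x='north')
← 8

→ move(dir='north')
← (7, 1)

→ sense(dir='west')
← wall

→ sense(dir='east')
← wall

→ sense(dir='north')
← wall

→ pop()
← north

→ move(dir='south')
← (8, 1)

→ pop()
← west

→ move(dir='east')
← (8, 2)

→ pop()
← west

→ move(dir='east')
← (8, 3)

→ sense(dir='north')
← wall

→ pop()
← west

→ move(dir='east')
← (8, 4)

→ pop()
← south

→ move(dir='north')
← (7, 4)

→ sense(dir='north')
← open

→ push(x='north')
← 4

→ move(dir='north')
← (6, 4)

→ sense(dir='west')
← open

→ push(x='west')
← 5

→ move(dir='west')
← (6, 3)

→ sense(dir='west')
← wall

→ sense(dir='north')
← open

→ push(x='north')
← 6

→ move(dir='north')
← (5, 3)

→ sense(dir='west')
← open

→ push(x='west')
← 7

→ move(dir='west')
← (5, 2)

→ sense(dir='west')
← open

→ push(x='west')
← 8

→ move(dir='west')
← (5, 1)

→ sense(dir='west')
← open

→ push(x='west')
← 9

→ move(dir='west')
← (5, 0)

→ sense(dir='south')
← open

→ push(x='south')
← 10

→ move(dir='south')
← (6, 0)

→ pop()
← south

→ move(dir='north')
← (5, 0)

→ sense(dir='north')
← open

→ push(x='north')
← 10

→ move(dir='north')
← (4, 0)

→ sense(dir='east')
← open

→ push(x='east')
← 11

→ move(dir='east')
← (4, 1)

→ sense(dir='east')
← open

→ push(x='east')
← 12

→ move(dir='east')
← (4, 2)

→ sense(dir='east')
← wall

→ sense(dir='north')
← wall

→ pop()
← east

→ move(dir='west')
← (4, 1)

→ sense(dir='north')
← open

→ push(x='north')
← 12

→ move(dir='north')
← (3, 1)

→ sense(dir='west')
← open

→ push(x='west')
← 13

→ move(dir='west')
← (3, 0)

→ sense(dir='north')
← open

→ push(x='north')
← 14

→ move(dir='north')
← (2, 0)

→ sense(dir='east')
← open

→ push(x='east')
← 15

→ move(dir='east')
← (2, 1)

→ sense(dir='east')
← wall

→ sense(dir='north')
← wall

→ pop()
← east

→ move(dir='west')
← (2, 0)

→ sense(dir='north')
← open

→ push(x='north')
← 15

→ move(dir='north')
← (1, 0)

→ sense(dir='north')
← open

→ push(x='north')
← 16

→ move(dir='north')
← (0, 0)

→ sense(dir='east')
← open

→ push(x='east')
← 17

→ move(dir='east')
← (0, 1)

→ sense(dir='east')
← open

→ push(x='east')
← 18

→ move(dir='east')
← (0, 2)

→ sense(dir='south')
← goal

→ move(dir='south')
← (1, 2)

Answer: (1, 2)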